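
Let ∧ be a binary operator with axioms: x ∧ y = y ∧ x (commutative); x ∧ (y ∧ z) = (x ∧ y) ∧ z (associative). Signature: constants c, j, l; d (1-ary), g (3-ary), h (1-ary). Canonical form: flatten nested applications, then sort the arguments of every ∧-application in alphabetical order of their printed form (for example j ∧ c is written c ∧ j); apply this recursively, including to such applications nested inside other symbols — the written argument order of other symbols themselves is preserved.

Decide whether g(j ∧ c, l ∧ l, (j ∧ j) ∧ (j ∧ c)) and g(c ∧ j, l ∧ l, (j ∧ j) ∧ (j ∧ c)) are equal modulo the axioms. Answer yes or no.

Left:  g(j ∧ c, l ∧ l, (j ∧ j) ∧ (j ∧ c))
  Descend into:  (j ∧ j) ∧ (j ∧ c)
  Un-nest:  j ∧ j ∧ j ∧ c
  Sort:  c ∧ j ∧ j ∧ j
  Rebuild:  g(c ∧ j, l ∧ l, c ∧ j ∧ j ∧ j)
Right:  g(c ∧ j, l ∧ l, (j ∧ j) ∧ (j ∧ c))
  Work inside:  (j ∧ j) ∧ (j ∧ c)
  Flatten:  j ∧ j ∧ j ∧ c
  Sort:  c ∧ j ∧ j ∧ j
  Reassemble:  g(c ∧ j, l ∧ l, c ∧ j ∧ j ∧ j)

Answer: yes — both canonical forms are g(c ∧ j, l ∧ l, c ∧ j ∧ j ∧ j)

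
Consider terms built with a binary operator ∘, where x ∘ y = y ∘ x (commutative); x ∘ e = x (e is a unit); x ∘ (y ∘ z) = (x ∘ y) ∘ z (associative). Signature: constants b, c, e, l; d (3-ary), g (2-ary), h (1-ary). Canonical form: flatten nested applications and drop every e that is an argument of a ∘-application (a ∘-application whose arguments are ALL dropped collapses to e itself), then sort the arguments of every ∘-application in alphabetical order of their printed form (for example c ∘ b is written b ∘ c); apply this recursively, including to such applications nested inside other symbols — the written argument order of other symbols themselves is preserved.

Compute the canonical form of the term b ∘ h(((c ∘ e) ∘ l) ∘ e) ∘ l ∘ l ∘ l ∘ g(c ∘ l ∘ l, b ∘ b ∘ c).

Answer: b ∘ g(c ∘ l ∘ l, b ∘ b ∘ c) ∘ h(c ∘ l) ∘ l ∘ l ∘ l

Derivation:
Canonicalize subterm:  h(((c ∘ e) ∘ l) ∘ e)  →  h(c ∘ l)
Sort arguments:  b ∘ g(c ∘ l ∘ l, b ∘ b ∘ c) ∘ h(c ∘ l) ∘ l ∘ l ∘ l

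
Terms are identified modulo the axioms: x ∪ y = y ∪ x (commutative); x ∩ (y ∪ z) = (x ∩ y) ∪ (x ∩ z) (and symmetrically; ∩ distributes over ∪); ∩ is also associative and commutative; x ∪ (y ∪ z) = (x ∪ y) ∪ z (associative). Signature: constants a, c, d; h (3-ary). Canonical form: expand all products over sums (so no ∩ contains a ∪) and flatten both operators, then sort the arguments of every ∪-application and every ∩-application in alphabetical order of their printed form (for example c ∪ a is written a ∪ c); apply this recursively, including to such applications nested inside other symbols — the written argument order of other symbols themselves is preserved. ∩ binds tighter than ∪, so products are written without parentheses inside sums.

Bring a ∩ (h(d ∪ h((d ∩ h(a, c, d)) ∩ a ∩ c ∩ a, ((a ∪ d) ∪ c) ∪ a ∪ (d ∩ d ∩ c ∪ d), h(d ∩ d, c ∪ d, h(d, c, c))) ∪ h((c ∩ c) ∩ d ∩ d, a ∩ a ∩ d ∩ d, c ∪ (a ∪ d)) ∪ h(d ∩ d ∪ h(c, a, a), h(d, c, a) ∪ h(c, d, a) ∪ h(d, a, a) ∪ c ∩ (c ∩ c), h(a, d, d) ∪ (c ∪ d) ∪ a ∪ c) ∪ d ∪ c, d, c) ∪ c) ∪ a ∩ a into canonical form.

Answer: a ∩ a ∪ a ∩ c ∪ a ∩ h(c ∪ d ∪ d ∪ h(a ∩ a ∩ c ∩ d ∩ h(a, c, d), a ∪ a ∪ c ∪ c ∩ d ∩ d ∪ d ∪ d, h(d ∩ d, c ∪ d, h(d, c, c))) ∪ h(c ∩ c ∩ d ∩ d, a ∩ a ∩ d ∩ d, a ∪ c ∪ d) ∪ h(d ∩ d ∪ h(c, a, a), c ∩ c ∩ c ∪ h(c, d, a) ∪ h(d, a, a) ∪ h(d, c, a), a ∪ c ∪ c ∪ d ∪ h(a, d, d)), d, c)

Derivation:
Expand products over sums:  a ∩ h(c ∪ d ∪ d ∪ h(a ∩ a ∩ c ∩ d ∩ h(a, c, d), a ∪ a ∪ c ∪ c ∩ d ∩ d ∪ d ∪ d, h(d ∩ d, c ∪ d, h(d, c, c))) ∪ h(c ∩ c ∩ d ∩ d, a ∩ a ∩ d ∩ d, a ∪ c ∪ d) ∪ h(d ∩ d ∪ h(c, a, a), c ∩ c ∩ c ∪ h(c, d, a) ∪ h(d, a, a) ∪ h(d, c, a), a ∪ c ∪ c ∪ d ∪ h(a, d, d)), d, c) ∪ a ∩ c ∪ a ∩ a
Order the arguments:  a ∩ a ∪ a ∩ c ∪ a ∩ h(c ∪ d ∪ d ∪ h(a ∩ a ∩ c ∩ d ∩ h(a, c, d), a ∪ a ∪ c ∪ c ∩ d ∩ d ∪ d ∪ d, h(d ∩ d, c ∪ d, h(d, c, c))) ∪ h(c ∩ c ∩ d ∩ d, a ∩ a ∩ d ∩ d, a ∪ c ∪ d) ∪ h(d ∩ d ∪ h(c, a, a), c ∩ c ∩ c ∪ h(c, d, a) ∪ h(d, a, a) ∪ h(d, c, a), a ∪ c ∪ c ∪ d ∪ h(a, d, d)), d, c)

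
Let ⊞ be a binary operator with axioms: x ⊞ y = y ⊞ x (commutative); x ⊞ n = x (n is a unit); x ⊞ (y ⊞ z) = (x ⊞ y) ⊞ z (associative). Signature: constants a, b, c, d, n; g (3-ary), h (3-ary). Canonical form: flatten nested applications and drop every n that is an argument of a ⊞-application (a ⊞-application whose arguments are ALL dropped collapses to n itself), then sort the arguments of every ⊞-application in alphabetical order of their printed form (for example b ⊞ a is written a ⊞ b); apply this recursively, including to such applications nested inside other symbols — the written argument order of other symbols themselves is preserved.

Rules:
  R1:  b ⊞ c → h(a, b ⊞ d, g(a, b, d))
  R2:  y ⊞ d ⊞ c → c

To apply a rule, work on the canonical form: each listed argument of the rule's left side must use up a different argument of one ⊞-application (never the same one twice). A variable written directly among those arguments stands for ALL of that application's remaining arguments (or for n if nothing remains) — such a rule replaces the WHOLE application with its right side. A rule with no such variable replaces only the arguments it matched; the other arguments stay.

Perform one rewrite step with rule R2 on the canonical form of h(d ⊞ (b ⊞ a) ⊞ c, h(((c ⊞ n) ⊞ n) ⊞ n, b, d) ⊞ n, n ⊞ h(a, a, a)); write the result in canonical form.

Canonical form:  h(a ⊞ b ⊞ c ⊞ d, h(c, b, d), h(a, a, a))
Apply R2:  consuming c, d;  y := a ⊞ b
The variable takes the whole remainder — replace the entire application.
New term:  h(c, h(c, b, d), h(a, a, a))

Answer: h(c, h(c, b, d), h(a, a, a))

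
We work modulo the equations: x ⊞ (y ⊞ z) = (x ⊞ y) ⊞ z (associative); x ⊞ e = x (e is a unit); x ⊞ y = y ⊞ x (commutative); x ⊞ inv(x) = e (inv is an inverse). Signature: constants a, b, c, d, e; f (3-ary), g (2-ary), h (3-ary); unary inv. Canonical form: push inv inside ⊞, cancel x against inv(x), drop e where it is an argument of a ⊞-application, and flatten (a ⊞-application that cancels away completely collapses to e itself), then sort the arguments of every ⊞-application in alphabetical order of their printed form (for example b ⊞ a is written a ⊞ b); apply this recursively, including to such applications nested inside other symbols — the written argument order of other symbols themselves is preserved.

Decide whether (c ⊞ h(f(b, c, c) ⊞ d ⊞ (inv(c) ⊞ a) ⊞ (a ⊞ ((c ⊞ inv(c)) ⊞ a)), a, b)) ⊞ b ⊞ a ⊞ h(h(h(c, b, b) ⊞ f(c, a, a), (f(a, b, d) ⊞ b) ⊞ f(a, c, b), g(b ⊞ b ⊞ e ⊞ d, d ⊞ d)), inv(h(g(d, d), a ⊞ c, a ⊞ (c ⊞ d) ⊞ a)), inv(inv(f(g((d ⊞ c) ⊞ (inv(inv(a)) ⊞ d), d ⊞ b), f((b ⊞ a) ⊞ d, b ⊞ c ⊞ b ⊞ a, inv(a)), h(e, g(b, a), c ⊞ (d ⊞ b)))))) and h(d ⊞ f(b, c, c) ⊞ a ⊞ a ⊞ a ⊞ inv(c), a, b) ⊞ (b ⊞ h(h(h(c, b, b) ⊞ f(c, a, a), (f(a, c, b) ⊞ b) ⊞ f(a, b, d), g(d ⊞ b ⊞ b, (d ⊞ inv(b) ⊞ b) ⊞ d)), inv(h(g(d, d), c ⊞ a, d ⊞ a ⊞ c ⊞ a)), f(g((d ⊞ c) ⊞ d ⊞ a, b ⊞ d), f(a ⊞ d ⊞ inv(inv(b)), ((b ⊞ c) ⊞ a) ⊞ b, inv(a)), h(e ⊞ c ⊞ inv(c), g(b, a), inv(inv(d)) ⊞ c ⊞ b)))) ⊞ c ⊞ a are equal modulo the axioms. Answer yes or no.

Answer: yes — both canonical forms are a ⊞ b ⊞ c ⊞ h(a ⊞ a ⊞ a ⊞ d ⊞ f(b, c, c) ⊞ inv(c), a, b) ⊞ h(h(f(c, a, a) ⊞ h(c, b, b), b ⊞ f(a, b, d) ⊞ f(a, c, b), g(b ⊞ b ⊞ d, d ⊞ d)), inv(h(g(d, d), a ⊞ c, a ⊞ a ⊞ c ⊞ d)), f(g(a ⊞ c ⊞ d ⊞ d, b ⊞ d), f(a ⊞ b ⊞ d, a ⊞ b ⊞ b ⊞ c, inv(a)), h(e, g(b, a), b ⊞ c ⊞ d)))

Derivation:
Left:  (c ⊞ h(f(b, c, c) ⊞ d ⊞ (inv(c) ⊞ a) ⊞ (a ⊞ ((c ⊞ inv(c)) ⊞ a)), a, b)) ⊞ b ⊞ a ⊞ h(h(h(c, b, b) ⊞ f(c, a, a), (f(a, b, d) ⊞ b) ⊞ f(a, c, b), g(b ⊞ b ⊞ e ⊞ d, d ⊞ d)), inv(h(g(d, d), a ⊞ c, a ⊞ (c ⊞ d) ⊞ a)), inv(inv(f(g((d ⊞ c) ⊞ (inv(inv(a)) ⊞ d), d ⊞ b), f((b ⊞ a) ⊞ d, b ⊞ c ⊞ b ⊞ a, inv(a)), h(e, g(b, a), c ⊞ (d ⊞ b))))))
  Push inv inside:  distribute inv over ⊞ and collapse double inv
  Collect:  c ⊞ h(a ⊞ a ⊞ a ⊞ d ⊞ f(b, c, c) ⊞ inv(c), a, b) ⊞ b ⊞ a ⊞ h(h(f(c, a, a) ⊞ h(c, b, b), b ⊞ f(a, b, d) ⊞ f(a, c, b), g(b ⊞ b ⊞ d, d ⊞ d)), inv(h(g(d, d), a ⊞ c, a ⊞ a ⊞ c ⊞ d)), f(g(a ⊞ c ⊞ d ⊞ d, b ⊞ d), f(a ⊞ b ⊞ d, a ⊞ b ⊞ b ⊞ c, inv(a)), h(e, g(b, a), b ⊞ c ⊞ d)))
  Order the arguments:  a ⊞ b ⊞ c ⊞ h(a ⊞ a ⊞ a ⊞ d ⊞ f(b, c, c) ⊞ inv(c), a, b) ⊞ h(h(f(c, a, a) ⊞ h(c, b, b), b ⊞ f(a, b, d) ⊞ f(a, c, b), g(b ⊞ b ⊞ d, d ⊞ d)), inv(h(g(d, d), a ⊞ c, a ⊞ a ⊞ c ⊞ d)), f(g(a ⊞ c ⊞ d ⊞ d, b ⊞ d), f(a ⊞ b ⊞ d, a ⊞ b ⊞ b ⊞ c, inv(a)), h(e, g(b, a), b ⊞ c ⊞ d)))
Right:  h(d ⊞ f(b, c, c) ⊞ a ⊞ a ⊞ a ⊞ inv(c), a, b) ⊞ (b ⊞ h(h(h(c, b, b) ⊞ f(c, a, a), (f(a, c, b) ⊞ b) ⊞ f(a, b, d), g(d ⊞ b ⊞ b, (d ⊞ inv(b) ⊞ b) ⊞ d)), inv(h(g(d, d), c ⊞ a, d ⊞ a ⊞ c ⊞ a)), f(g((d ⊞ c) ⊞ d ⊞ a, b ⊞ d), f(a ⊞ d ⊞ inv(inv(b)), ((b ⊞ c) ⊞ a) ⊞ b, inv(a)), h(e ⊞ c ⊞ inv(c), g(b, a), inv(inv(d)) ⊞ c ⊞ b)))) ⊞ c ⊞ a
  Push inv inside:  distribute inv over ⊞ and collapse double inv
  Combine occurrences:  h(a ⊞ a ⊞ a ⊞ d ⊞ f(b, c, c) ⊞ inv(c), a, b) ⊞ b ⊞ h(h(f(c, a, a) ⊞ h(c, b, b), b ⊞ f(a, b, d) ⊞ f(a, c, b), g(b ⊞ b ⊞ d, d ⊞ d)), inv(h(g(d, d), a ⊞ c, a ⊞ a ⊞ c ⊞ d)), f(g(a ⊞ c ⊞ d ⊞ d, b ⊞ d), f(a ⊞ b ⊞ d, a ⊞ b ⊞ b ⊞ c, inv(a)), h(e, g(b, a), b ⊞ c ⊞ d))) ⊞ c ⊞ a
  Sort arguments:  a ⊞ b ⊞ c ⊞ h(a ⊞ a ⊞ a ⊞ d ⊞ f(b, c, c) ⊞ inv(c), a, b) ⊞ h(h(f(c, a, a) ⊞ h(c, b, b), b ⊞ f(a, b, d) ⊞ f(a, c, b), g(b ⊞ b ⊞ d, d ⊞ d)), inv(h(g(d, d), a ⊞ c, a ⊞ a ⊞ c ⊞ d)), f(g(a ⊞ c ⊞ d ⊞ d, b ⊞ d), f(a ⊞ b ⊞ d, a ⊞ b ⊞ b ⊞ c, inv(a)), h(e, g(b, a), b ⊞ c ⊞ d)))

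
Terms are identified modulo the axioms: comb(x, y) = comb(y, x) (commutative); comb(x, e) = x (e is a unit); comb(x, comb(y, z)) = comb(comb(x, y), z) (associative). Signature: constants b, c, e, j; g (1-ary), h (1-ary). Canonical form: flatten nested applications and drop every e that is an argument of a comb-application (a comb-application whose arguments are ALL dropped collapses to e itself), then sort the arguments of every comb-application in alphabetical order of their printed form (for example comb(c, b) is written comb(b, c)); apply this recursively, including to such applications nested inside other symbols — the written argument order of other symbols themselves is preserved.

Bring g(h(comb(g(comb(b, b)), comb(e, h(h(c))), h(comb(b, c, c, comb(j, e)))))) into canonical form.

Answer: g(h(comb(g(comb(b, b)), h(comb(b, c, c, j)), h(h(c)))))

Derivation:
Work inside:  comb(g(comb(b, b)), comb(e, h(h(c))), h(comb(b, c, c, comb(j, e))))
Merge nested applications:  comb(g(comb(b, b)), e, h(h(c)), h(comb(b, c, c, comb(j, e))))
Simplify inside:  h(comb(b, c, c, comb(j, e)))  →  h(comb(b, c, c, j))
Units out:  drop e
Sort arguments:  comb(g(comb(b, b)), h(comb(b, c, c, j)), h(h(c)))
Reassemble:  g(h(comb(g(comb(b, b)), h(comb(b, c, c, j)), h(h(c)))))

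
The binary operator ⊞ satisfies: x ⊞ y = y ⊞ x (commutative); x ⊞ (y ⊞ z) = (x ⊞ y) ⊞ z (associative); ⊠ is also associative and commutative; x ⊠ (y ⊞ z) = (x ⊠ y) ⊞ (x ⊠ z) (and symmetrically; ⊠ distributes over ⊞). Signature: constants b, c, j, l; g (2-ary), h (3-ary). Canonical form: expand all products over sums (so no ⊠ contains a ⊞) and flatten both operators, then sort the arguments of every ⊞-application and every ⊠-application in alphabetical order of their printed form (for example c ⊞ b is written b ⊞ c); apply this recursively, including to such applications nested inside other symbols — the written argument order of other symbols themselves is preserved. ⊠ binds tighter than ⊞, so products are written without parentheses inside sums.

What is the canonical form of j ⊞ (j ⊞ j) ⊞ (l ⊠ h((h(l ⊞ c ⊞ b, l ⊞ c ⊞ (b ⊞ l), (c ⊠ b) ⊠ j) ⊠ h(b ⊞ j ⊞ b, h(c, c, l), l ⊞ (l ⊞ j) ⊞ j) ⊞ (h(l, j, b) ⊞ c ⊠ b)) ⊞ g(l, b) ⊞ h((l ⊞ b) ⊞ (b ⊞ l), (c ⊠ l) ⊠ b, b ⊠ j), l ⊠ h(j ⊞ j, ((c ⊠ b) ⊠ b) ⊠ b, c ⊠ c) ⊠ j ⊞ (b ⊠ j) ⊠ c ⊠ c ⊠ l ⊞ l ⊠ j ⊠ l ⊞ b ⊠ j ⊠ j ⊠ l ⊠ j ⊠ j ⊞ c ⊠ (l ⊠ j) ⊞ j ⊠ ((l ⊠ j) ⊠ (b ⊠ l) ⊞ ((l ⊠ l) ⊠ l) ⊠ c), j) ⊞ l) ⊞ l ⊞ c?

Answer: c ⊞ h(b ⊠ c ⊞ g(l, b) ⊞ h(b ⊞ b ⊞ j, h(c, c, l), j ⊞ j ⊞ l ⊞ l) ⊠ h(b ⊞ c ⊞ l, b ⊞ c ⊞ l ⊞ l, b ⊠ c ⊠ j) ⊞ h(b ⊞ b ⊞ l ⊞ l, b ⊠ c ⊠ l, b ⊠ j) ⊞ h(l, j, b), b ⊠ c ⊠ c ⊠ j ⊠ l ⊞ b ⊠ j ⊠ j ⊠ j ⊠ j ⊠ l ⊞ b ⊠ j ⊠ j ⊠ l ⊠ l ⊞ c ⊠ j ⊠ l ⊞ c ⊠ j ⊠ l ⊠ l ⊠ l ⊞ h(j ⊞ j, b ⊠ b ⊠ b ⊠ c, c ⊠ c) ⊠ j ⊠ l ⊞ j ⊠ l ⊠ l, j) ⊠ l ⊞ j ⊞ j ⊞ j ⊞ l ⊞ l

Derivation:
Expand:  j ⊞ j ⊞ j ⊞ h(b ⊠ c ⊞ g(l, b) ⊞ h(b ⊞ b ⊞ j, h(c, c, l), j ⊞ j ⊞ l ⊞ l) ⊠ h(b ⊞ c ⊞ l, b ⊞ c ⊞ l ⊞ l, b ⊠ c ⊠ j) ⊞ h(b ⊞ b ⊞ l ⊞ l, b ⊠ c ⊠ l, b ⊠ j) ⊞ h(l, j, b), b ⊠ c ⊠ c ⊠ j ⊠ l ⊞ b ⊠ j ⊠ j ⊠ j ⊠ j ⊠ l ⊞ b ⊠ j ⊠ j ⊠ l ⊠ l ⊞ c ⊠ j ⊠ l ⊞ c ⊠ j ⊠ l ⊠ l ⊠ l ⊞ h(j ⊞ j, b ⊠ b ⊠ b ⊠ c, c ⊠ c) ⊠ j ⊠ l ⊞ j ⊠ l ⊠ l, j) ⊠ l ⊞ l ⊞ l ⊞ c
Sort:  c ⊞ h(b ⊠ c ⊞ g(l, b) ⊞ h(b ⊞ b ⊞ j, h(c, c, l), j ⊞ j ⊞ l ⊞ l) ⊠ h(b ⊞ c ⊞ l, b ⊞ c ⊞ l ⊞ l, b ⊠ c ⊠ j) ⊞ h(b ⊞ b ⊞ l ⊞ l, b ⊠ c ⊠ l, b ⊠ j) ⊞ h(l, j, b), b ⊠ c ⊠ c ⊠ j ⊠ l ⊞ b ⊠ j ⊠ j ⊠ j ⊠ j ⊠ l ⊞ b ⊠ j ⊠ j ⊠ l ⊠ l ⊞ c ⊠ j ⊠ l ⊞ c ⊠ j ⊠ l ⊠ l ⊠ l ⊞ h(j ⊞ j, b ⊠ b ⊠ b ⊠ c, c ⊠ c) ⊠ j ⊠ l ⊞ j ⊠ l ⊠ l, j) ⊠ l ⊞ j ⊞ j ⊞ j ⊞ l ⊞ l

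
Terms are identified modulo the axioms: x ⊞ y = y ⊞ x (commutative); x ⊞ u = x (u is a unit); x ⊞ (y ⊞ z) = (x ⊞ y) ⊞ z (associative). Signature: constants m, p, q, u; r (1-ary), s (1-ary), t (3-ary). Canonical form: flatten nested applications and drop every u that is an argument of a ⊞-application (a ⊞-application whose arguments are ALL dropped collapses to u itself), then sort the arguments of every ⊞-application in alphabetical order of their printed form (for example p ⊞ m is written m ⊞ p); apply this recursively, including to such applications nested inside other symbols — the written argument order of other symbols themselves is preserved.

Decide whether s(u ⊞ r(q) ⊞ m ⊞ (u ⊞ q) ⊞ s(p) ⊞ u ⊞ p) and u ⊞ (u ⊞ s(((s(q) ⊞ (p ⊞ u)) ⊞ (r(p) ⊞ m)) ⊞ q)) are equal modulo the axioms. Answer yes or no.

Left:  s(u ⊞ r(q) ⊞ m ⊞ (u ⊞ q) ⊞ s(p) ⊞ u ⊞ p)
  Work inside:  u ⊞ r(q) ⊞ m ⊞ (u ⊞ q) ⊞ s(p) ⊞ u ⊞ p
  Un-nest:  u ⊞ r(q) ⊞ m ⊞ u ⊞ q ⊞ s(p) ⊞ u ⊞ p
  Unit:  drop u (×3)
  Sort:  m ⊞ p ⊞ q ⊞ r(q) ⊞ s(p)
  Rebuild:  s(m ⊞ p ⊞ q ⊞ r(q) ⊞ s(p))
Right:  u ⊞ (u ⊞ s(((s(q) ⊞ (p ⊞ u)) ⊞ (r(p) ⊞ m)) ⊞ q))
  Flatten:  u ⊞ u ⊞ s(((s(q) ⊞ (p ⊞ u)) ⊞ (r(p) ⊞ m)) ⊞ q)
  Simplify inside:  s(((s(q) ⊞ (p ⊞ u)) ⊞ (r(p) ⊞ m)) ⊞ q)  →  s(m ⊞ p ⊞ q ⊞ r(p) ⊞ s(q))
  Drop the unit:  drop u (×2)
  Sort:  s(m ⊞ p ⊞ q ⊞ r(p) ⊞ s(q))

Answer: no — s(m ⊞ p ⊞ q ⊞ r(q) ⊞ s(p)) vs s(m ⊞ p ⊞ q ⊞ r(p) ⊞ s(q))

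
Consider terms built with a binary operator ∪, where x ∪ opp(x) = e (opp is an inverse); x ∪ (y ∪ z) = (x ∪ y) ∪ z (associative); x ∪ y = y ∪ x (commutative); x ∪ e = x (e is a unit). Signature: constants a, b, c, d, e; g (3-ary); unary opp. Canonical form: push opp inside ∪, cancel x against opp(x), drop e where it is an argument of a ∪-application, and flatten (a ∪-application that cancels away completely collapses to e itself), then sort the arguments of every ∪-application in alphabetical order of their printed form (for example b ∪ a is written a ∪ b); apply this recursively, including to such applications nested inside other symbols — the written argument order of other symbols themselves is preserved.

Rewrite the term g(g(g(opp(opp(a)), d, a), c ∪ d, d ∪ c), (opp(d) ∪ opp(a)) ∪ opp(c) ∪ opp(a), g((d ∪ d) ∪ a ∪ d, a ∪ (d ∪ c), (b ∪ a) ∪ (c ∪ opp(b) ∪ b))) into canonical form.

Answer: g(g(g(a, d, a), c ∪ d, c ∪ d), opp(a) ∪ opp(a) ∪ opp(c) ∪ opp(d), g(a ∪ d ∪ d ∪ d, a ∪ c ∪ d, a ∪ b ∪ c))

Derivation:
Work inside:  (opp(d) ∪ opp(a)) ∪ opp(c) ∪ opp(a)
Collect:  opp(d) ∪ opp(a) ∪ opp(a) ∪ opp(c)
Order the arguments:  opp(a) ∪ opp(a) ∪ opp(c) ∪ opp(d)
Put back:  g(g(g(a, d, a), c ∪ d, c ∪ d), opp(a) ∪ opp(a) ∪ opp(c) ∪ opp(d), g(a ∪ d ∪ d ∪ d, a ∪ c ∪ d, a ∪ b ∪ c))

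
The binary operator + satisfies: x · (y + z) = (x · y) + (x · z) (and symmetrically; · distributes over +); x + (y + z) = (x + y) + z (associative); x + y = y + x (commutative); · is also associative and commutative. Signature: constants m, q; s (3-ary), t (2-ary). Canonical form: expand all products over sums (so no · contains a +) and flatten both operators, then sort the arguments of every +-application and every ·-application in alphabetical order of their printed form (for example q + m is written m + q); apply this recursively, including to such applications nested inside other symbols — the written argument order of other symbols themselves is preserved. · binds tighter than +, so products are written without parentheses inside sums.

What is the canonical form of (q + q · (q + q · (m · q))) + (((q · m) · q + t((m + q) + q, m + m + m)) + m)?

Answer: m + m · q · q + m · q · q · q + q + q · q + t(m + q + q, m + m + m)

Derivation:
Distribute:  q + q · q + m · q · q · q + m · q · q + t(m + q + q, m + m + m) + m
Sort arguments:  m + m · q · q + m · q · q · q + q + q · q + t(m + q + q, m + m + m)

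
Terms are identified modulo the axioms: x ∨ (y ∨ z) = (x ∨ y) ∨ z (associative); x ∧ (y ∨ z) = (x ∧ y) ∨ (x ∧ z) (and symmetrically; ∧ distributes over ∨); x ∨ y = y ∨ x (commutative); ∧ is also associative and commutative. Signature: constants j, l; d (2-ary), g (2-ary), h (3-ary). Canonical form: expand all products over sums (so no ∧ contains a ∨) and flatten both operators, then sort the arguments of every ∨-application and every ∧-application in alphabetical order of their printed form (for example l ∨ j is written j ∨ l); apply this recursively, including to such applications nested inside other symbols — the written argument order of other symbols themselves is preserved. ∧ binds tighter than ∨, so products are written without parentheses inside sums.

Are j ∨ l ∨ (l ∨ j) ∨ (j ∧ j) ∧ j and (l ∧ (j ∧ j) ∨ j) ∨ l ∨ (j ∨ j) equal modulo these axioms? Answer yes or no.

Answer: no — j ∨ j ∨ j ∧ j ∧ j ∨ l ∨ l vs j ∨ j ∨ j ∨ j ∧ j ∧ l ∨ l

Derivation:
Left:  j ∨ l ∨ (l ∨ j) ∨ (j ∧ j) ∧ j
  Flatten:  j ∨ l ∨ l ∨ j ∨ j ∧ j ∧ j
  Order the arguments:  j ∨ j ∨ j ∧ j ∧ j ∨ l ∨ l
Right:  (l ∧ (j ∧ j) ∨ j) ∨ l ∨ (j ∨ j)
  Merge nested applications:  j ∧ j ∧ l ∨ j ∨ l ∨ j ∨ j
  Sort:  j ∨ j ∨ j ∨ j ∧ j ∧ l ∨ l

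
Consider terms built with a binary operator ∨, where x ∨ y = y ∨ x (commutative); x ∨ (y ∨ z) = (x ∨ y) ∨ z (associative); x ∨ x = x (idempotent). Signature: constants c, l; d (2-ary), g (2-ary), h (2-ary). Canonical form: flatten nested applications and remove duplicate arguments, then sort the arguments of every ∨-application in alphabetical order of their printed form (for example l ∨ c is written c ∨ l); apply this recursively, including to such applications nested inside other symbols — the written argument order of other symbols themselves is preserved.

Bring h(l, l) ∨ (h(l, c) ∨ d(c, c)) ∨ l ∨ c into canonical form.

Flatten:  h(l, l) ∨ h(l, c) ∨ d(c, c) ∨ l ∨ c
Order the arguments:  c ∨ d(c, c) ∨ h(l, c) ∨ h(l, l) ∨ l

Answer: c ∨ d(c, c) ∨ h(l, c) ∨ h(l, l) ∨ l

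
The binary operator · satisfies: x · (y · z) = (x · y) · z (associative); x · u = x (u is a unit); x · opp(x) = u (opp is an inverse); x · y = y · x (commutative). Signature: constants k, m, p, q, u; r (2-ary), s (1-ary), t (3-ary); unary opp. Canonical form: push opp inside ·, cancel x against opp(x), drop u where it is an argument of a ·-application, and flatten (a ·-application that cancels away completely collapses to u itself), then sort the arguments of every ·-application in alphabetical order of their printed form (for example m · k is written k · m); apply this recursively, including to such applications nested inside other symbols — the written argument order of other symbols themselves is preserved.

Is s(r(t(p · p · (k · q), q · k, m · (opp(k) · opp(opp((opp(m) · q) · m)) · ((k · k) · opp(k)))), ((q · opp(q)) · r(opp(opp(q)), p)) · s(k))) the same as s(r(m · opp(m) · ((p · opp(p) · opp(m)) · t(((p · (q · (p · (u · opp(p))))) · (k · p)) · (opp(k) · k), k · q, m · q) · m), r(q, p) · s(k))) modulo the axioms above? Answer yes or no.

Answer: yes — both canonical forms are s(r(t(k · p · p · q, k · q, m · q), r(q, p) · s(k)))

Derivation:
Left:  s(r(t(p · p · (k · q), q · k, m · (opp(k) · opp(opp((opp(m) · q) · m)) · ((k · k) · opp(k)))), ((q · opp(q)) · r(opp(opp(q)), p)) · s(k)))
  Descend into:  m · (opp(k) · opp(opp((opp(m) · q) · m)) · ((k · k) · opp(k)))
  Push opp inside:  distribute opp over · and collapse double opp
  Cancel:  k cancels
  Collect terms:  m · q
  Rebuild:  s(r(t(k · p · p · q, k · q, m · q), r(q, p) · s(k)))
Right:  s(r(m · opp(m) · ((p · opp(p) · opp(m)) · t(((p · (q · (p · (u · opp(p))))) · (k · p)) · (opp(k) · k), k · q, m · q) · m), r(q, p) · s(k)))
  Focus inside:  m · opp(m) · ((p · opp(p) · opp(m)) · t(((p · (q · (p · (u · opp(p))))) · (k · p)) · (opp(k) · k), k · q, m · q) · m)
  Cancel inverse pairs:  m cancels; p cancels
  Collect terms:  t(k · p · p · q, k · q, m · q)
  Reassemble:  s(r(t(k · p · p · q, k · q, m · q), r(q, p) · s(k)))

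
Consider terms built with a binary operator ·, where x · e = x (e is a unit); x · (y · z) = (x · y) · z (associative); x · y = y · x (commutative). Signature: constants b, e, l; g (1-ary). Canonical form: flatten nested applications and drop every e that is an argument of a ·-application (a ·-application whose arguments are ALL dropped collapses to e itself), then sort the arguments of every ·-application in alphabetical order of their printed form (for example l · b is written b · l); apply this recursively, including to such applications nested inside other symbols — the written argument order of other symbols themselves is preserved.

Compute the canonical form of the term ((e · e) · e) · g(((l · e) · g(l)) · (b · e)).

Answer: g(b · g(l) · l)

Derivation:
Un-nest:  e · e · e · g(((l · e) · g(l)) · (b · e))
Canonicalize subterm:  g(((l · e) · g(l)) · (b · e))  →  g(b · g(l) · l)
Drop the unit:  drop e (×3)
Order the arguments:  g(b · g(l) · l)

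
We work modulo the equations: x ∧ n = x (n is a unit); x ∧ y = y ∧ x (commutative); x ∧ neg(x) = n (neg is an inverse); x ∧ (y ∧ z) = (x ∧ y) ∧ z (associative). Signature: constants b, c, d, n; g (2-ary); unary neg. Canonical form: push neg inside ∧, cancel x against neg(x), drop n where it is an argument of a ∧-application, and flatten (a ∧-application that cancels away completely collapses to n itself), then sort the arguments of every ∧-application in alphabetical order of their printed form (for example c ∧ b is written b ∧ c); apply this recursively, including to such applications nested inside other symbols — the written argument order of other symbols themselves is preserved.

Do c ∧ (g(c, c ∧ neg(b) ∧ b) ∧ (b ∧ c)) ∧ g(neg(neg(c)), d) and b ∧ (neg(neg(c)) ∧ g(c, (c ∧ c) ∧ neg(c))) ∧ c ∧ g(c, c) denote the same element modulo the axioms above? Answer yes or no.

Answer: no — b ∧ c ∧ c ∧ g(c, c) ∧ g(c, d) vs b ∧ c ∧ c ∧ g(c, c) ∧ g(c, c)

Derivation:
Left:  c ∧ (g(c, c ∧ neg(b) ∧ b) ∧ (b ∧ c)) ∧ g(neg(neg(c)), d)
  Push neg inside:  distribute neg over ∧ and collapse double neg
  Combine occurrences:  c ∧ c ∧ g(c, c) ∧ b ∧ g(c, d)
  Sort arguments:  b ∧ c ∧ c ∧ g(c, c) ∧ g(c, d)
Right:  b ∧ (neg(neg(c)) ∧ g(c, (c ∧ c) ∧ neg(c))) ∧ c ∧ g(c, c)
  Push neg inside:  distribute neg over ∧ and collapse double neg
  Collect terms:  b ∧ c ∧ c ∧ g(c, c) ∧ g(c, c)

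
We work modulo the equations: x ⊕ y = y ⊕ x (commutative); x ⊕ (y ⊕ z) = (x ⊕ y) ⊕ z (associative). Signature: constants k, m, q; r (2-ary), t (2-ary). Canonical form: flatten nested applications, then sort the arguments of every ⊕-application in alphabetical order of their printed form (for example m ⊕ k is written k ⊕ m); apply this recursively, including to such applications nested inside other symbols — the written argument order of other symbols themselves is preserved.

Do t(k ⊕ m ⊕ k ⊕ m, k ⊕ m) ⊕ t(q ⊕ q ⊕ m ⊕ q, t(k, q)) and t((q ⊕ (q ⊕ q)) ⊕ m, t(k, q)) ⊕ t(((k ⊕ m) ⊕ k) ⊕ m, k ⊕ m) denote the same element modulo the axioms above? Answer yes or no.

Answer: yes — both canonical forms are t(k ⊕ k ⊕ m ⊕ m, k ⊕ m) ⊕ t(m ⊕ q ⊕ q ⊕ q, t(k, q))

Derivation:
Left:  t(k ⊕ m ⊕ k ⊕ m, k ⊕ m) ⊕ t(q ⊕ q ⊕ m ⊕ q, t(k, q))
  Canonicalize subterm:  t(k ⊕ m ⊕ k ⊕ m, k ⊕ m)  →  t(k ⊕ k ⊕ m ⊕ m, k ⊕ m)
  Canonicalize subterm:  t(q ⊕ q ⊕ m ⊕ q, t(k, q))  →  t(m ⊕ q ⊕ q ⊕ q, t(k, q))
  Sort arguments:  t(k ⊕ k ⊕ m ⊕ m, k ⊕ m) ⊕ t(m ⊕ q ⊕ q ⊕ q, t(k, q))
Right:  t((q ⊕ (q ⊕ q)) ⊕ m, t(k, q)) ⊕ t(((k ⊕ m) ⊕ k) ⊕ m, k ⊕ m)
  Canonicalize subterm:  t((q ⊕ (q ⊕ q)) ⊕ m, t(k, q))  →  t(m ⊕ q ⊕ q ⊕ q, t(k, q))
  Simplify inside:  t(((k ⊕ m) ⊕ k) ⊕ m, k ⊕ m)  →  t(k ⊕ k ⊕ m ⊕ m, k ⊕ m)
  Sort:  t(k ⊕ k ⊕ m ⊕ m, k ⊕ m) ⊕ t(m ⊕ q ⊕ q ⊕ q, t(k, q))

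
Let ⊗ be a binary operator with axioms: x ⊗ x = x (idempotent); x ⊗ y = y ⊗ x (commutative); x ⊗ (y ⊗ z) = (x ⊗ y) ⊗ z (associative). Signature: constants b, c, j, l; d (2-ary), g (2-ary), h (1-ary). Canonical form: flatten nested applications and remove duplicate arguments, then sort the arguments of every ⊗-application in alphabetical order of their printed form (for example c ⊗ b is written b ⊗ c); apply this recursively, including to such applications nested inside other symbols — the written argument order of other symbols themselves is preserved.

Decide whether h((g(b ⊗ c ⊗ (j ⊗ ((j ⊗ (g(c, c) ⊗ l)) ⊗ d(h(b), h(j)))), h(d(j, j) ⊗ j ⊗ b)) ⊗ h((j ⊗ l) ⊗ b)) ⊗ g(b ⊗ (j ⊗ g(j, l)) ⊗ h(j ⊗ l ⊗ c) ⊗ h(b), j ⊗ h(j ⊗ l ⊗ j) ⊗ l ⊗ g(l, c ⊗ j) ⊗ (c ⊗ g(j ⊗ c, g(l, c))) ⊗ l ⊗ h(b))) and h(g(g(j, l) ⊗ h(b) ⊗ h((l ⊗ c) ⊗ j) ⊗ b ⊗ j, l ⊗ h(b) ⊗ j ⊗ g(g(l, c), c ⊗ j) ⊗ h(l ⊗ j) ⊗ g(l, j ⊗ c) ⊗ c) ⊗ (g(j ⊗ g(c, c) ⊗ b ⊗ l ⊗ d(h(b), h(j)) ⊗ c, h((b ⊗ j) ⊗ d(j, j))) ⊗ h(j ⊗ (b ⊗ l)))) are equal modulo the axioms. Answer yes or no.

Answer: no — h(g(b ⊗ c ⊗ d(h(b), h(j)) ⊗ g(c, c) ⊗ j ⊗ l, h(b ⊗ d(j, j) ⊗ j)) ⊗ g(b ⊗ g(j, l) ⊗ h(b) ⊗ h(c ⊗ j ⊗ l) ⊗ j, c ⊗ g(c ⊗ j, g(l, c)) ⊗ g(l, c ⊗ j) ⊗ h(b) ⊗ h(j ⊗ l) ⊗ j ⊗ l) ⊗ h(b ⊗ j ⊗ l)) vs h(g(b ⊗ c ⊗ d(h(b), h(j)) ⊗ g(c, c) ⊗ j ⊗ l, h(b ⊗ d(j, j) ⊗ j)) ⊗ g(b ⊗ g(j, l) ⊗ h(b) ⊗ h(c ⊗ j ⊗ l) ⊗ j, c ⊗ g(g(l, c), c ⊗ j) ⊗ g(l, c ⊗ j) ⊗ h(b) ⊗ h(j ⊗ l) ⊗ j ⊗ l) ⊗ h(b ⊗ j ⊗ l))

Derivation:
Left:  h((g(b ⊗ c ⊗ (j ⊗ ((j ⊗ (g(c, c) ⊗ l)) ⊗ d(h(b), h(j)))), h(d(j, j) ⊗ j ⊗ b)) ⊗ h((j ⊗ l) ⊗ b)) ⊗ g(b ⊗ (j ⊗ g(j, l)) ⊗ h(j ⊗ l ⊗ c) ⊗ h(b), j ⊗ h(j ⊗ l ⊗ j) ⊗ l ⊗ g(l, c ⊗ j) ⊗ (c ⊗ g(j ⊗ c, g(l, c))) ⊗ l ⊗ h(b)))
  Work inside:  (g(b ⊗ c ⊗ (j ⊗ ((j ⊗ (g(c, c) ⊗ l)) ⊗ d(h(b), h(j)))), h(d(j, j) ⊗ j ⊗ b)) ⊗ h((j ⊗ l) ⊗ b)) ⊗ g(b ⊗ (j ⊗ g(j, l)) ⊗ h(j ⊗ l ⊗ c) ⊗ h(b), j ⊗ h(j ⊗ l ⊗ j) ⊗ l ⊗ g(l, c ⊗ j) ⊗ (c ⊗ g(j ⊗ c, g(l, c))) ⊗ l ⊗ h(b))
  Merge nested applications:  g(b ⊗ c ⊗ (j ⊗ ((j ⊗ (g(c, c) ⊗ l)) ⊗ d(h(b), h(j)))), h(d(j, j) ⊗ j ⊗ b)) ⊗ h((j ⊗ l) ⊗ b) ⊗ g(b ⊗ (j ⊗ g(j, l)) ⊗ h(j ⊗ l ⊗ c) ⊗ h(b), j ⊗ h(j ⊗ l ⊗ j) ⊗ l ⊗ g(l, c ⊗ j) ⊗ (c ⊗ g(j ⊗ c, g(l, c))) ⊗ l ⊗ h(b))
  Canonicalize subterm:  g(b ⊗ c ⊗ (j ⊗ ((j ⊗ (g(c, c) ⊗ l)) ⊗ d(h(b), h(j)))), h(d(j, j) ⊗ j ⊗ b))  →  g(b ⊗ c ⊗ d(h(b), h(j)) ⊗ g(c, c) ⊗ j ⊗ l, h(b ⊗ d(j, j) ⊗ j))
  Canonicalize subterm:  h((j ⊗ l) ⊗ b)  →  h(b ⊗ j ⊗ l)
  Simplify inside:  g(b ⊗ (j ⊗ g(j, l)) ⊗ h(j ⊗ l ⊗ c) ⊗ h(b), j ⊗ h(j ⊗ l ⊗ j) ⊗ l ⊗ g(l, c ⊗ j) ⊗ (c ⊗ g(j ⊗ c, g(l, c))) ⊗ l ⊗ h(b))  →  g(b ⊗ g(j, l) ⊗ h(b) ⊗ h(c ⊗ j ⊗ l) ⊗ j, c ⊗ g(c ⊗ j, g(l, c)) ⊗ g(l, c ⊗ j) ⊗ h(b) ⊗ h(j ⊗ l) ⊗ j ⊗ l)
  Sort:  g(b ⊗ c ⊗ d(h(b), h(j)) ⊗ g(c, c) ⊗ j ⊗ l, h(b ⊗ d(j, j) ⊗ j)) ⊗ g(b ⊗ g(j, l) ⊗ h(b) ⊗ h(c ⊗ j ⊗ l) ⊗ j, c ⊗ g(c ⊗ j, g(l, c)) ⊗ g(l, c ⊗ j) ⊗ h(b) ⊗ h(j ⊗ l) ⊗ j ⊗ l) ⊗ h(b ⊗ j ⊗ l)
  Rebuild:  h(g(b ⊗ c ⊗ d(h(b), h(j)) ⊗ g(c, c) ⊗ j ⊗ l, h(b ⊗ d(j, j) ⊗ j)) ⊗ g(b ⊗ g(j, l) ⊗ h(b) ⊗ h(c ⊗ j ⊗ l) ⊗ j, c ⊗ g(c ⊗ j, g(l, c)) ⊗ g(l, c ⊗ j) ⊗ h(b) ⊗ h(j ⊗ l) ⊗ j ⊗ l) ⊗ h(b ⊗ j ⊗ l))
Right:  h(g(g(j, l) ⊗ h(b) ⊗ h((l ⊗ c) ⊗ j) ⊗ b ⊗ j, l ⊗ h(b) ⊗ j ⊗ g(g(l, c), c ⊗ j) ⊗ h(l ⊗ j) ⊗ g(l, j ⊗ c) ⊗ c) ⊗ (g(j ⊗ g(c, c) ⊗ b ⊗ l ⊗ d(h(b), h(j)) ⊗ c, h((b ⊗ j) ⊗ d(j, j))) ⊗ h(j ⊗ (b ⊗ l))))
  Focus inside:  g(g(j, l) ⊗ h(b) ⊗ h((l ⊗ c) ⊗ j) ⊗ b ⊗ j, l ⊗ h(b) ⊗ j ⊗ g(g(l, c), c ⊗ j) ⊗ h(l ⊗ j) ⊗ g(l, j ⊗ c) ⊗ c) ⊗ (g(j ⊗ g(c, c) ⊗ b ⊗ l ⊗ d(h(b), h(j)) ⊗ c, h((b ⊗ j) ⊗ d(j, j))) ⊗ h(j ⊗ (b ⊗ l)))
  Un-nest:  g(g(j, l) ⊗ h(b) ⊗ h((l ⊗ c) ⊗ j) ⊗ b ⊗ j, l ⊗ h(b) ⊗ j ⊗ g(g(l, c), c ⊗ j) ⊗ h(l ⊗ j) ⊗ g(l, j ⊗ c) ⊗ c) ⊗ g(j ⊗ g(c, c) ⊗ b ⊗ l ⊗ d(h(b), h(j)) ⊗ c, h((b ⊗ j) ⊗ d(j, j))) ⊗ h(j ⊗ (b ⊗ l))
  Simplify inside:  g(g(j, l) ⊗ h(b) ⊗ h((l ⊗ c) ⊗ j) ⊗ b ⊗ j, l ⊗ h(b) ⊗ j ⊗ g(g(l, c), c ⊗ j) ⊗ h(l ⊗ j) ⊗ g(l, j ⊗ c) ⊗ c)  →  g(b ⊗ g(j, l) ⊗ h(b) ⊗ h(c ⊗ j ⊗ l) ⊗ j, c ⊗ g(g(l, c), c ⊗ j) ⊗ g(l, c ⊗ j) ⊗ h(b) ⊗ h(j ⊗ l) ⊗ j ⊗ l)
  Inside:  g(j ⊗ g(c, c) ⊗ b ⊗ l ⊗ d(h(b), h(j)) ⊗ c, h((b ⊗ j) ⊗ d(j, j)))  →  g(b ⊗ c ⊗ d(h(b), h(j)) ⊗ g(c, c) ⊗ j ⊗ l, h(b ⊗ d(j, j) ⊗ j))
  Simplify inside:  h(j ⊗ (b ⊗ l))  →  h(b ⊗ j ⊗ l)
  Sort:  g(b ⊗ c ⊗ d(h(b), h(j)) ⊗ g(c, c) ⊗ j ⊗ l, h(b ⊗ d(j, j) ⊗ j)) ⊗ g(b ⊗ g(j, l) ⊗ h(b) ⊗ h(c ⊗ j ⊗ l) ⊗ j, c ⊗ g(g(l, c), c ⊗ j) ⊗ g(l, c ⊗ j) ⊗ h(b) ⊗ h(j ⊗ l) ⊗ j ⊗ l) ⊗ h(b ⊗ j ⊗ l)
  Put back:  h(g(b ⊗ c ⊗ d(h(b), h(j)) ⊗ g(c, c) ⊗ j ⊗ l, h(b ⊗ d(j, j) ⊗ j)) ⊗ g(b ⊗ g(j, l) ⊗ h(b) ⊗ h(c ⊗ j ⊗ l) ⊗ j, c ⊗ g(g(l, c), c ⊗ j) ⊗ g(l, c ⊗ j) ⊗ h(b) ⊗ h(j ⊗ l) ⊗ j ⊗ l) ⊗ h(b ⊗ j ⊗ l))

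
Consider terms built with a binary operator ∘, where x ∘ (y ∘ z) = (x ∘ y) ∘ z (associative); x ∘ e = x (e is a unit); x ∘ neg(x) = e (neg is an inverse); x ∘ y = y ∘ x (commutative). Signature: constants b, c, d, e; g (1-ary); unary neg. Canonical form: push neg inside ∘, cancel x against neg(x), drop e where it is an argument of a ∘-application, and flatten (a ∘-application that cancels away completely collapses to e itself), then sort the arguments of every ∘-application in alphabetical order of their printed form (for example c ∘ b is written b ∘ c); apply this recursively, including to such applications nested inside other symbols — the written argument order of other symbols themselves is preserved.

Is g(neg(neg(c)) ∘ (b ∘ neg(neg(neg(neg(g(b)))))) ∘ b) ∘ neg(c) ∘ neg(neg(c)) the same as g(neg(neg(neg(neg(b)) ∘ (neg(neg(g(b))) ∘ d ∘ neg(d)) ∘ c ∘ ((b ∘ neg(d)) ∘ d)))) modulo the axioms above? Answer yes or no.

Answer: yes — both canonical forms are g(b ∘ b ∘ c ∘ g(b))

Derivation:
Left:  g(neg(neg(c)) ∘ (b ∘ neg(neg(neg(neg(g(b)))))) ∘ b) ∘ neg(c) ∘ neg(neg(c))
  Push neg inside:  distribute neg over ∘ and collapse double neg
  Cancel:  c cancels
  Collect:  g(b ∘ b ∘ c ∘ g(b))
Right:  g(neg(neg(neg(neg(b)) ∘ (neg(neg(g(b))) ∘ d ∘ neg(d)) ∘ c ∘ ((b ∘ neg(d)) ∘ d))))
  Focus inside:  neg(neg(b)) ∘ (neg(neg(g(b))) ∘ d ∘ neg(d)) ∘ c ∘ ((b ∘ neg(d)) ∘ d)
  Push neg inside:  distribute neg over ∘ and collapse double neg
  Cancel inverse pairs:  d cancels
  Collect terms:  b ∘ b ∘ g(b) ∘ c
  Sort arguments:  b ∘ b ∘ c ∘ g(b)
  Rebuild:  g(b ∘ b ∘ c ∘ g(b))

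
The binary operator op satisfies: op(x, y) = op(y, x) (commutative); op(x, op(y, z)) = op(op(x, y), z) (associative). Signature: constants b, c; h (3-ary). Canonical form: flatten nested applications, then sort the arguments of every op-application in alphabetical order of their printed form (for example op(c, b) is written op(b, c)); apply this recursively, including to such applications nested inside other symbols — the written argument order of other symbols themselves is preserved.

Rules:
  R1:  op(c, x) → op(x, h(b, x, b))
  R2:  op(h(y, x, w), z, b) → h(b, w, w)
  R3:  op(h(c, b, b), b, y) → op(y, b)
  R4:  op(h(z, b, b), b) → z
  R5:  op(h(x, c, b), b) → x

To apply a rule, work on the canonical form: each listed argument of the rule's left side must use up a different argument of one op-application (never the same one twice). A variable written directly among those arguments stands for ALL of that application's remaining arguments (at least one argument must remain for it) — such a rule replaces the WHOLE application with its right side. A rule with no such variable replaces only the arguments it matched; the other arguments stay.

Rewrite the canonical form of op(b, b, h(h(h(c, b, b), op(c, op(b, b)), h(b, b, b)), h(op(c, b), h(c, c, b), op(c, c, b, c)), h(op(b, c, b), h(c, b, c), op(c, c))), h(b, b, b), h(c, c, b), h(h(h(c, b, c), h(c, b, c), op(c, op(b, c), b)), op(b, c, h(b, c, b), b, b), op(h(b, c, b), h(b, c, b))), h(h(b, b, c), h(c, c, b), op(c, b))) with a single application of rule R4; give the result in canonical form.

Answer: op(b, b, h(c, c, b), h(h(b, b, c), h(c, c, b), op(b, c)), h(h(h(c, b, b), op(b, b, c), h(b, b, b)), h(op(b, c), h(c, c, b), op(b, c, c, c)), h(op(b, b, c), h(c, b, c), op(c, c))), h(h(h(c, b, c), h(c, b, c), op(b, b, c, c)), op(b, b, b, c, h(b, c, b)), op(h(b, c, b), h(b, c, b))))

Derivation:
Canonical form:  op(b, b, h(b, b, b), h(c, c, b), h(h(b, b, c), h(c, c, b), op(b, c)), h(h(h(c, b, b), op(b, b, c), h(b, b, b)), h(op(b, c), h(c, c, b), op(b, c, c, c)), h(op(b, b, c), h(c, b, c), op(c, c))), h(h(h(c, b, c), h(c, b, c), op(b, b, c, c)), op(b, b, b, c, h(b, c, b)), op(h(b, c, b), h(b, c, b))))
Match R4:  consume b, h(b, b, b);  z := b
Result:  op(b, b, h(c, c, b), h(h(b, b, c), h(c, c, b), op(b, c)), h(h(h(c, b, b), op(b, b, c), h(b, b, b)), h(op(b, c), h(c, c, b), op(b, c, c, c)), h(op(b, b, c), h(c, b, c), op(c, c))), h(h(h(c, b, c), h(c, b, c), op(b, b, c, c)), op(b, b, b, c, h(b, c, b)), op(h(b, c, b), h(b, c, b))))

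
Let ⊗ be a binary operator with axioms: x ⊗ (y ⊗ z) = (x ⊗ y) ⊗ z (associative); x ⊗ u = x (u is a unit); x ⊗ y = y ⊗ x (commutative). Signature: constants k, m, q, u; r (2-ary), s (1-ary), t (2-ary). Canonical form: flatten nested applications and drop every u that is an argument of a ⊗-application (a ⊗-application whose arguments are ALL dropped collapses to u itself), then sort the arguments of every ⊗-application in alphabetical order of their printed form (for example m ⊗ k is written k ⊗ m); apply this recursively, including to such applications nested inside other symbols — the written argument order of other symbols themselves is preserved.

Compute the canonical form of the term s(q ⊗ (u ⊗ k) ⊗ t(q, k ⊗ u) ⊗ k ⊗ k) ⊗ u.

Answer: s(k ⊗ k ⊗ k ⊗ q ⊗ t(q, k))

Derivation:
Simplify inside:  s(q ⊗ (u ⊗ k) ⊗ t(q, k ⊗ u) ⊗ k ⊗ k)  →  s(k ⊗ k ⊗ k ⊗ q ⊗ t(q, k))
Units out:  drop u
Order the arguments:  s(k ⊗ k ⊗ k ⊗ q ⊗ t(q, k))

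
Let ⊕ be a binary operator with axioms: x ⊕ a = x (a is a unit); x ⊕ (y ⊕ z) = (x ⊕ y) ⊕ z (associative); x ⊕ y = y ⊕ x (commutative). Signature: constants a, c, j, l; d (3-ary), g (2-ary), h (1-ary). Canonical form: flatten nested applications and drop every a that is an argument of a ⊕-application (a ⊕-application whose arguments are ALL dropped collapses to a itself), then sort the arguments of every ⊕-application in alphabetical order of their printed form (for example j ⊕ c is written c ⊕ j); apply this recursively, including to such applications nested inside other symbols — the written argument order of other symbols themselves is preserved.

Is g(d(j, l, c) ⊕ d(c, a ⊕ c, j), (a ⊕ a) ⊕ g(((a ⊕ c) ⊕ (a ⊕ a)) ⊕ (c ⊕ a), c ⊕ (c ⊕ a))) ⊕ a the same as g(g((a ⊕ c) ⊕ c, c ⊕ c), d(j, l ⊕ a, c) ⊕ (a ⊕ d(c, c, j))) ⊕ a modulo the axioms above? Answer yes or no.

Left:  g(d(j, l, c) ⊕ d(c, a ⊕ c, j), (a ⊕ a) ⊕ g(((a ⊕ c) ⊕ (a ⊕ a)) ⊕ (c ⊕ a), c ⊕ (c ⊕ a))) ⊕ a
  Canonicalize subterm:  g(d(j, l, c) ⊕ d(c, a ⊕ c, j), (a ⊕ a) ⊕ g(((a ⊕ c) ⊕ (a ⊕ a)) ⊕ (c ⊕ a), c ⊕ (c ⊕ a)))  →  g(d(c, c, j) ⊕ d(j, l, c), g(c ⊕ c, c ⊕ c))
  Drop the unit:  drop a
  Order the arguments:  g(d(c, c, j) ⊕ d(j, l, c), g(c ⊕ c, c ⊕ c))
Right:  g(g((a ⊕ c) ⊕ c, c ⊕ c), d(j, l ⊕ a, c) ⊕ (a ⊕ d(c, c, j))) ⊕ a
  Canonicalize subterm:  g(g((a ⊕ c) ⊕ c, c ⊕ c), d(j, l ⊕ a, c) ⊕ (a ⊕ d(c, c, j)))  →  g(g(c ⊕ c, c ⊕ c), d(c, c, j) ⊕ d(j, l, c))
  Drop the unit:  drop a
  Sort:  g(g(c ⊕ c, c ⊕ c), d(c, c, j) ⊕ d(j, l, c))

Answer: no — g(d(c, c, j) ⊕ d(j, l, c), g(c ⊕ c, c ⊕ c)) vs g(g(c ⊕ c, c ⊕ c), d(c, c, j) ⊕ d(j, l, c))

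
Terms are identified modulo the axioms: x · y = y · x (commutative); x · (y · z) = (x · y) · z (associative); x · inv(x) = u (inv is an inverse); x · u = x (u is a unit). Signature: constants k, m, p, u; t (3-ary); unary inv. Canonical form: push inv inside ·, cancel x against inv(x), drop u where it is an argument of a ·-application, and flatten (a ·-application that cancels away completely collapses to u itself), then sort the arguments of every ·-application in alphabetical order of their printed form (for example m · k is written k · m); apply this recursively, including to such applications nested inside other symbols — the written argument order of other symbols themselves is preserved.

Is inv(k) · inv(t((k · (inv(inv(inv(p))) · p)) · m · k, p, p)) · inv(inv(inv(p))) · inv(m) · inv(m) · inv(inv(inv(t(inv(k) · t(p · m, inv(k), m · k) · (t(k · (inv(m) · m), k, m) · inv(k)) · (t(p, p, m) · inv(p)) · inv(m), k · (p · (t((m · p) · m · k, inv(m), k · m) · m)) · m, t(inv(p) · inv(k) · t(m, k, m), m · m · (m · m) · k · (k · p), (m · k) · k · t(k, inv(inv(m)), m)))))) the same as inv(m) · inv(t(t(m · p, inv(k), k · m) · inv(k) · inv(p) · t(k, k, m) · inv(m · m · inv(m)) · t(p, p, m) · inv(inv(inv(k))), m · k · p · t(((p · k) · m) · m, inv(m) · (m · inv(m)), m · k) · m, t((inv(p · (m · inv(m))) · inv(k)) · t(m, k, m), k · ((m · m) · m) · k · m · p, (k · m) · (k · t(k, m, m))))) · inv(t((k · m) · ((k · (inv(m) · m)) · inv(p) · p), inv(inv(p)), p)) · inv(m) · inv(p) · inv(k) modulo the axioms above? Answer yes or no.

Answer: yes — both canonical forms are inv(k) · inv(m) · inv(m) · inv(p) · inv(t(inv(k) · inv(k) · inv(m) · inv(p) · t(k, k, m) · t(m · p, inv(k), k · m) · t(p, p, m), k · m · m · p · t(k · m · m · p, inv(m), k · m), t(inv(k) · inv(p) · t(m, k, m), k · k · m · m · m · m · p, k · k · m · t(k, m, m)))) · inv(t(k · k · m, p, p))

Derivation:
Left:  inv(k) · inv(t((k · (inv(inv(inv(p))) · p)) · m · k, p, p)) · inv(inv(inv(p))) · inv(m) · inv(m) · inv(inv(inv(t(inv(k) · t(p · m, inv(k), m · k) · (t(k · (inv(m) · m), k, m) · inv(k)) · (t(p, p, m) · inv(p)) · inv(m), k · (p · (t((m · p) · m · k, inv(m), k · m) · m)) · m, t(inv(p) · inv(k) · t(m, k, m), m · m · (m · m) · k · (k · p), (m · k) · k · t(k, inv(inv(m)), m))))))
  Push inv inside:  distribute inv over · and collapse double inv
  Combine occurrences:  inv(k) · inv(t(k · k · m, p, p)) · inv(p) · inv(m) · inv(m) · inv(t(inv(k) · inv(k) · inv(m) · inv(p) · t(k, k, m) · t(m · p, inv(k), k · m) · t(p, p, m), k · m · m · p · t(k · m · m · p, inv(m), k · m), t(inv(k) · inv(p) · t(m, k, m), k · k · m · m · m · m · p, k · k · m · t(k, m, m))))
  Order the arguments:  inv(k) · inv(m) · inv(m) · inv(p) · inv(t(inv(k) · inv(k) · inv(m) · inv(p) · t(k, k, m) · t(m · p, inv(k), k · m) · t(p, p, m), k · m · m · p · t(k · m · m · p, inv(m), k · m), t(inv(k) · inv(p) · t(m, k, m), k · k · m · m · m · m · p, k · k · m · t(k, m, m)))) · inv(t(k · k · m, p, p))
Right:  inv(m) · inv(t(t(m · p, inv(k), k · m) · inv(k) · inv(p) · t(k, k, m) · inv(m · m · inv(m)) · t(p, p, m) · inv(inv(inv(k))), m · k · p · t(((p · k) · m) · m, inv(m) · (m · inv(m)), m · k) · m, t((inv(p · (m · inv(m))) · inv(k)) · t(m, k, m), k · ((m · m) · m) · k · m · p, (k · m) · (k · t(k, m, m))))) · inv(t((k · m) · ((k · (inv(m) · m)) · inv(p) · p), inv(inv(p)), p)) · inv(m) · inv(p) · inv(k)
  Push inv inside:  distribute inv over · and collapse double inv
  Collect terms:  inv(m) · inv(m) · inv(t(inv(k) · inv(k) · inv(m) · inv(p) · t(k, k, m) · t(m · p, inv(k), k · m) · t(p, p, m), k · m · m · p · t(k · m · m · p, inv(m), k · m), t(inv(k) · inv(p) · t(m, k, m), k · k · m · m · m · m · p, k · k · m · t(k, m, m)))) · inv(t(k · k · m, p, p)) · inv(p) · inv(k)
  Order the arguments:  inv(k) · inv(m) · inv(m) · inv(p) · inv(t(inv(k) · inv(k) · inv(m) · inv(p) · t(k, k, m) · t(m · p, inv(k), k · m) · t(p, p, m), k · m · m · p · t(k · m · m · p, inv(m), k · m), t(inv(k) · inv(p) · t(m, k, m), k · k · m · m · m · m · p, k · k · m · t(k, m, m)))) · inv(t(k · k · m, p, p))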